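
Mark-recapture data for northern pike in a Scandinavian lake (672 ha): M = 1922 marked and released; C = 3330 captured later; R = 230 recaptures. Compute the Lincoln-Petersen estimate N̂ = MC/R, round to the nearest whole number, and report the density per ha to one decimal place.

density ≈ 41.4 northern pike per ha

N̂ = 1922·3330/230 = 6400260/230 ≈ 27827.2 → 27827
Density = N̂ / area = 27827 / 672 ≈ 41.41 → 41.4 per ha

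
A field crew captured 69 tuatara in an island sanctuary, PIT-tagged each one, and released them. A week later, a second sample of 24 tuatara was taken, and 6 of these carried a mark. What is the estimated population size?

N = 276

If marked individuals mix randomly, R/C ≈ M/N, giving N ≈ M·C/R.
N = (69 × 24) / 6 = 1656 / 6 = 276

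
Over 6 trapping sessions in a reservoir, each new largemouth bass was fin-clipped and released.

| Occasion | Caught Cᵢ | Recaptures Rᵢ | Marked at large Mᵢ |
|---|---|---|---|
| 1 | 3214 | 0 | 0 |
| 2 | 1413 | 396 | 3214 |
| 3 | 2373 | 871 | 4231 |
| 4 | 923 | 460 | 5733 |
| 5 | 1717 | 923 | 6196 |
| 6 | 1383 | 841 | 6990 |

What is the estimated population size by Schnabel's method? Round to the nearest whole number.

N ≈ 11,509

Σ MᵢCᵢ = 0·3214 + 3214·1413 + 4231·2373 + 5733·923 + 6196·1717 + 6990·1383 = 0 + 4541382 + 10040163 + 5291559 + 10638532 + 9667170 = 40178806
Σ Rᵢ = 0 + 396 + 871 + 460 + 923 + 841 = 3491
N̂ = 40178806 / 3491 ≈ 11509.3 → 11509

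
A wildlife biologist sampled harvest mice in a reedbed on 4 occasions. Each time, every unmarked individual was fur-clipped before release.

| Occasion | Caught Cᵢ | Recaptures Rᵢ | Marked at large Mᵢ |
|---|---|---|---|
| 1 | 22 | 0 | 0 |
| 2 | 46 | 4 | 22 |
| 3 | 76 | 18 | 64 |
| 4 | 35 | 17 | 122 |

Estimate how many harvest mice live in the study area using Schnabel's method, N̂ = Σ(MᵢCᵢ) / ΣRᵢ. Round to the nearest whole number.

N ≈ 260

Σ MᵢCᵢ = 0·22 + 22·46 + 64·76 + 122·35 = 0 + 1012 + 4864 + 4270 = 10146
Σ Rᵢ = 0 + 4 + 18 + 17 = 39
N̂ = 10146 / 39 ≈ 260.2 → 260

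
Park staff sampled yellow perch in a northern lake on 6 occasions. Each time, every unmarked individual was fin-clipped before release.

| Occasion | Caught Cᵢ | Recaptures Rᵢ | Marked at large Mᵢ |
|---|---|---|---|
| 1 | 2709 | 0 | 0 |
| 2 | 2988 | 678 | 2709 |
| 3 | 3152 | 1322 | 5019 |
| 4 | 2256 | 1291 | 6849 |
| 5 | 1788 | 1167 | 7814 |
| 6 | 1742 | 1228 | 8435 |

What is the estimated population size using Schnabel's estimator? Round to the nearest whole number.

Σ MᵢCᵢ = 0·2709 + 2709·2988 + 5019·3152 + 6849·2256 + 7814·1788 + 8435·1742 = 0 + 8094492 + 15819888 + 15451344 + 13971432 + 14693770 = 68030926
Σ Rᵢ = 0 + 678 + 1322 + 1291 + 1167 + 1228 = 5686
N̂ = 68030926 / 5686 ≈ 11964.6 → 11965

N ≈ 11,965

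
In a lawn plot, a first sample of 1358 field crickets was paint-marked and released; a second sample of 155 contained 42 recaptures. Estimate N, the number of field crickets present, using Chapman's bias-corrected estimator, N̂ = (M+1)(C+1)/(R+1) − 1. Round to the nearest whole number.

N̂ = (1358+1)(155+1)/(42+1) − 1 = 1359·156/43 − 1
= 212004/43 − 1 ≈ 4930.3 − 1 ≈ 4929.3 → 4929

N ≈ 4929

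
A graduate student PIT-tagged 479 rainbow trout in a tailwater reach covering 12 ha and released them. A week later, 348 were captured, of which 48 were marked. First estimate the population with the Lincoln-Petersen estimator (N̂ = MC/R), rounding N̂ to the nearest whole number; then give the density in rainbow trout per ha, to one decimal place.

density ≈ 289.4 rainbow trout per ha

N̂ = 479·348/48 = 166692/48 ≈ 3472.8 → 3473
Density = N̂ / area = 3473 / 12 ≈ 289.42 → 289.4 per ha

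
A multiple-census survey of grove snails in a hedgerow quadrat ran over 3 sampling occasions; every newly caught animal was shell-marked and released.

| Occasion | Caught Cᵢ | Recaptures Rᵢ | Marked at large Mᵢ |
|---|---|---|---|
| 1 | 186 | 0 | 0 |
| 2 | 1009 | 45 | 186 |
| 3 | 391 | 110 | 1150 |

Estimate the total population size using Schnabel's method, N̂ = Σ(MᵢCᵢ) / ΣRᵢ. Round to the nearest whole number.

Σ MᵢCᵢ = 0·186 + 186·1009 + 1150·391 = 0 + 187674 + 449650 = 637324
Σ Rᵢ = 0 + 45 + 110 = 155
N̂ = 637324 / 155 ≈ 4111.8 → 4112

N ≈ 4112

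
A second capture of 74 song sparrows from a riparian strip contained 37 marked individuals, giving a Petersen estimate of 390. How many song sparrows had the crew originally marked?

From N = M·C/R: M = N·R / C = 390·37 / 74 = 14430 / 74 = 195.

M = 195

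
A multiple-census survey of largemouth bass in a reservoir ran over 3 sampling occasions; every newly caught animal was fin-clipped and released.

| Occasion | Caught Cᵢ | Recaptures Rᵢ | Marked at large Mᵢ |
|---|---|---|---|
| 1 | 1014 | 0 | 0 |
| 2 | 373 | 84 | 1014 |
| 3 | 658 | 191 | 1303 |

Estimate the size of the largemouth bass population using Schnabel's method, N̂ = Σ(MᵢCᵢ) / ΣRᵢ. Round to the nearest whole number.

N ≈ 4493

Σ MᵢCᵢ = 0·1014 + 1014·373 + 1303·658 = 0 + 378222 + 857374 = 1235596
Σ Rᵢ = 0 + 84 + 191 = 275
N̂ = 1235596 / 275 ≈ 4493.1 → 4493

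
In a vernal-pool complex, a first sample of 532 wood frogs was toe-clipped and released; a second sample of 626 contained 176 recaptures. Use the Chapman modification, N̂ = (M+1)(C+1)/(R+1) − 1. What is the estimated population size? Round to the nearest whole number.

N ≈ 1887

N̂ = (532+1)(626+1)/(176+1) − 1 = 533·627/177 − 1
= 334191/177 − 1 ≈ 1888.1 − 1 ≈ 1887.1 → 1887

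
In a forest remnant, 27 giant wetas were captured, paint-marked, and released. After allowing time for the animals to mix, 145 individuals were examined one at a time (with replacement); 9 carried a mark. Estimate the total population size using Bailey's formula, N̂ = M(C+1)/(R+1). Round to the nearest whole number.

N ≈ 394

N̂ = 27·(145+1)/(9+1) = 27·146/10 = 3942/10 ≈ 394.2 → 394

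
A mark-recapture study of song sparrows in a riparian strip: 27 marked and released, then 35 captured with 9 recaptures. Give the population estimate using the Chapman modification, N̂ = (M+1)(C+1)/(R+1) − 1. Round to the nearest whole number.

N̂ = (27+1)(35+1)/(9+1) − 1 = 28·36/10 − 1
= 1008/10 − 1 ≈ 100.8 − 1 ≈ 99.8 → 100

N ≈ 100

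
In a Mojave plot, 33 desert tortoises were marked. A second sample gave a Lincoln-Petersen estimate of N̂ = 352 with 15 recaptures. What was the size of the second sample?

C = 160

From N = M·C/R: C = N·R / M = 352·15 / 33 = 5280 / 33 = 160.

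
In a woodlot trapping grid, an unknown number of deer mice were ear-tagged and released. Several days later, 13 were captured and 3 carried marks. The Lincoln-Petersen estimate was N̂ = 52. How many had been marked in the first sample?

M = 12

From N = M·C/R: M = N·R / C = 52·3 / 13 = 156 / 13 = 12.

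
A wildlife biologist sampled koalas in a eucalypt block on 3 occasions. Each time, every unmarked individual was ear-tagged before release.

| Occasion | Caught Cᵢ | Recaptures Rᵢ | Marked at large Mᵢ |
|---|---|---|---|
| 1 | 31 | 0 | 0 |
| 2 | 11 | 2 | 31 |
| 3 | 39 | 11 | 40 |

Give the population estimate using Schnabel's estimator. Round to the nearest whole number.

Σ MᵢCᵢ = 0·31 + 31·11 + 40·39 = 0 + 341 + 1560 = 1901
Σ Rᵢ = 0 + 2 + 11 = 13
N̂ = 1901 / 13 ≈ 146.2 → 146

N ≈ 146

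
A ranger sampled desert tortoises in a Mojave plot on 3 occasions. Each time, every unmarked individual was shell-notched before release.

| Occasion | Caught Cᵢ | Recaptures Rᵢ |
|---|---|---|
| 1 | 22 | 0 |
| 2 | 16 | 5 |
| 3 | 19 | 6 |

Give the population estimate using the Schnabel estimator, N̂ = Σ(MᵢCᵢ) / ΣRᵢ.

Marked at large before each occasion: Mᵢ = Σⱼ<ᵢ (Cⱼ − Rⱼ) → M1=0, M2=22, M3=33
Σ MᵢCᵢ = 0·22 + 22·16 + 33·19 = 0 + 352 + 627 = 979
Σ Rᵢ = 0 + 5 + 6 = 11
N̂ = 979 / 11 = 89

N = 89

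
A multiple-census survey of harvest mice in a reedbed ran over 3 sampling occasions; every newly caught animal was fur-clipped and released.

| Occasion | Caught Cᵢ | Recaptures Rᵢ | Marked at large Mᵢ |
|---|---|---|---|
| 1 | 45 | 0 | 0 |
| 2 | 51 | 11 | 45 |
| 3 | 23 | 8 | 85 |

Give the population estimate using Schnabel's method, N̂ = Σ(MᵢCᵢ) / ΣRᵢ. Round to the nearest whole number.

Σ MᵢCᵢ = 0·45 + 45·51 + 85·23 = 0 + 2295 + 1955 = 4250
Σ Rᵢ = 0 + 11 + 8 = 19
N̂ = 4250 / 19 ≈ 223.7 → 224

N ≈ 224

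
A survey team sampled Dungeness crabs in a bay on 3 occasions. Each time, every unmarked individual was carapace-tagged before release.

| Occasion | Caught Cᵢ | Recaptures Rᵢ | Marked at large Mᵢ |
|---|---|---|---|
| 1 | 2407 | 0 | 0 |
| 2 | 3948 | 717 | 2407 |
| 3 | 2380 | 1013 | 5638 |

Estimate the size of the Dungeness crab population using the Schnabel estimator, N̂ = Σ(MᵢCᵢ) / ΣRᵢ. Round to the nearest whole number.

N ≈ 13,249

Σ MᵢCᵢ = 0·2407 + 2407·3948 + 5638·2380 = 0 + 9502836 + 13418440 = 22921276
Σ Rᵢ = 0 + 717 + 1013 = 1730
N̂ = 22921276 / 1730 ≈ 13249.3 → 13249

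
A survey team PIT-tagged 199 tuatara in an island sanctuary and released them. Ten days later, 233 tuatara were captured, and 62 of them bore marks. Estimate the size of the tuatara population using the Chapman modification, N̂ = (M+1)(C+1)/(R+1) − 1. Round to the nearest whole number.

N ≈ 742

N̂ = (199+1)(233+1)/(62+1) − 1 = 200·234/63 − 1
= 46800/63 − 1 ≈ 742.9 − 1 ≈ 741.9 → 742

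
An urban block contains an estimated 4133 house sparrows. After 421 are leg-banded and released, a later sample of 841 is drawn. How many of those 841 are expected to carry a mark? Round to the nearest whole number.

The marked fraction of the population is 421/4133, so in a sample of 841 expect C·(M/N) marked.
E[R] = 421 × 841 / 4133 = 354061 / 4133 ≈ 85.7 → 86

expected recaptures ≈ 86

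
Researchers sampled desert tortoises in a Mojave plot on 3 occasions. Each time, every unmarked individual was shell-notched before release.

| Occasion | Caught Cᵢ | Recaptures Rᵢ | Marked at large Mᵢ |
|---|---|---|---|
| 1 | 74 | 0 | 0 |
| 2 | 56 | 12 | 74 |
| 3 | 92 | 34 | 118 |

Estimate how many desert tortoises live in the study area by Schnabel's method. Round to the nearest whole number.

Σ MᵢCᵢ = 0·74 + 74·56 + 118·92 = 0 + 4144 + 10856 = 15000
Σ Rᵢ = 0 + 12 + 34 = 46
N̂ = 15000 / 46 ≈ 326.1 → 326

N ≈ 326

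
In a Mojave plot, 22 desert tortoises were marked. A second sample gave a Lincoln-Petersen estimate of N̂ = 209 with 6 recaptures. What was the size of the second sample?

From N = M·C/R: C = N·R / M = 209·6 / 22 = 1254 / 22 = 57.

C = 57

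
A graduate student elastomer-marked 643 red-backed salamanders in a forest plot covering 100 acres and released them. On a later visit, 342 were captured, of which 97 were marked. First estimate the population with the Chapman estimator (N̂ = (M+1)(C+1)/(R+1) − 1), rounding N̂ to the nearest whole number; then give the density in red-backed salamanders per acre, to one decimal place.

N̂ = 644·343/98 − 1 = 220892/98 − 1 = 2253
Density = N̂ / area = 2253 / 100 ≈ 22.53 → 22.5 per acre

density ≈ 22.5 red-backed salamanders per acre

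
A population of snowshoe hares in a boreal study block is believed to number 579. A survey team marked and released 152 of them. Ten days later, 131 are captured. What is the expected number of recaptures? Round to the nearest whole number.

expected recaptures ≈ 34

The marked fraction of the population is 152/579, so in a sample of 131 expect C·(M/N) marked.
E[R] = 152 × 131 / 579 = 19912 / 579 ≈ 34.4 → 34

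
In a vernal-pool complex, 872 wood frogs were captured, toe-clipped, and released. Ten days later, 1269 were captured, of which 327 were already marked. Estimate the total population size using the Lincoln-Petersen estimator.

Lincoln-Petersen assumes M/N = R/C, so N = M·C / R.
N = (872 × 1269) / 327 = 1106568 / 327 = 3384

N = 3384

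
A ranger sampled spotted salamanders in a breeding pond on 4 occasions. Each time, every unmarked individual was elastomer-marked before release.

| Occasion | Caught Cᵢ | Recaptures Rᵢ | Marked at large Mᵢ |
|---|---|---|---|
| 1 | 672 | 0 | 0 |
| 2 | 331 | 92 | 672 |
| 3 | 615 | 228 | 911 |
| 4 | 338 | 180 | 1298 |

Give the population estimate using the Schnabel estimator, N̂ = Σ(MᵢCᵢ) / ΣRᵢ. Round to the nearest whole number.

Σ MᵢCᵢ = 0·672 + 672·331 + 911·615 + 1298·338 = 0 + 222432 + 560265 + 438724 = 1221421
Σ Rᵢ = 0 + 92 + 228 + 180 = 500
N̂ = 1221421 / 500 ≈ 2442.8 → 2443

N ≈ 2443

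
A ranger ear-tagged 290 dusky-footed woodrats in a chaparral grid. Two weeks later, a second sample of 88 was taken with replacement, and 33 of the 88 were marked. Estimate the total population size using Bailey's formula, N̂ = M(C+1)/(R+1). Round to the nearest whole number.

N̂ = 290·(88+1)/(33+1) = 290·89/34 = 25810/34 ≈ 759.1 → 759

N ≈ 759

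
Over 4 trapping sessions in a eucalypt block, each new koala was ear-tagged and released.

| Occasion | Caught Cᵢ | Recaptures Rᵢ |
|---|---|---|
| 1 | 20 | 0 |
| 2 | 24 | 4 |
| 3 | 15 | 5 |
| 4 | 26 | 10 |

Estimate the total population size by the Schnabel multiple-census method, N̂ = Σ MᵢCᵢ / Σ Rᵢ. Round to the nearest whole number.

N ≈ 125

Marked at large before each occasion: Mᵢ = Σⱼ<ᵢ (Cⱼ − Rⱼ) → M1=0, M2=20, M3=40, M4=50
Σ MᵢCᵢ = 0·20 + 20·24 + 40·15 + 50·26 = 0 + 480 + 600 + 1300 = 2380
Σ Rᵢ = 0 + 4 + 5 + 10 = 19
N̂ = 2380 / 19 ≈ 125.3 → 125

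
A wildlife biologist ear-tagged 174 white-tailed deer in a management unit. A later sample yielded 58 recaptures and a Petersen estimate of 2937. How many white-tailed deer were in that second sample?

From N = M·C/R: C = N·R / M = 2937·58 / 174 = 170346 / 174 = 979.

C = 979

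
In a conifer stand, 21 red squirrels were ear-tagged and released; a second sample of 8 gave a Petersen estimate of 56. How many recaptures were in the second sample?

From N = M·C/R: R = M·C / N = 21·8 / 56 = 168 / 56 = 3.

R = 3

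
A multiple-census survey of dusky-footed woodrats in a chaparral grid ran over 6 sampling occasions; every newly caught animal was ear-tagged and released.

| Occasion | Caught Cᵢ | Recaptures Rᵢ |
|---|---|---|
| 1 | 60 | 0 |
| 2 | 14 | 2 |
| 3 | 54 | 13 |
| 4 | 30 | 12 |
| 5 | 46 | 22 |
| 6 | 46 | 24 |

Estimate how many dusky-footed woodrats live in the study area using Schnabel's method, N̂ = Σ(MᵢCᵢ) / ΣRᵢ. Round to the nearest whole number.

Marked at large before each occasion: Mᵢ = Σⱼ<ᵢ (Cⱼ − Rⱼ) → M1=0, M2=60, M3=72, M4=113, M5=131, M6=155
Σ MᵢCᵢ = 0·60 + 60·14 + 72·54 + 113·30 + 131·46 + 155·46 = 0 + 840 + 3888 + 3390 + 6026 + 7130 = 21274
Σ Rᵢ = 0 + 2 + 13 + 12 + 22 + 24 = 73
N̂ = 21274 / 73 ≈ 291.4 → 291

N ≈ 291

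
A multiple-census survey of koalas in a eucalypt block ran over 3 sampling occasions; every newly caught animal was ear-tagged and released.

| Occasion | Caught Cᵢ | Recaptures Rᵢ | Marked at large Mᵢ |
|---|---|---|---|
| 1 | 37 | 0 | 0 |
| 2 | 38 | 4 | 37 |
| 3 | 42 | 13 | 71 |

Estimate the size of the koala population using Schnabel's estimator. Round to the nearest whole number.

Σ MᵢCᵢ = 0·37 + 37·38 + 71·42 = 0 + 1406 + 2982 = 4388
Σ Rᵢ = 0 + 4 + 13 = 17
N̂ = 4388 / 17 ≈ 258.1 → 258

N ≈ 258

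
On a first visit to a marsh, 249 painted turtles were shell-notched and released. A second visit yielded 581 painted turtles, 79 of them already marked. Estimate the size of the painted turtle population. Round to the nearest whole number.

The marked fraction in the recapture sample should equal the marked fraction in the population: 79/581 = 249/N.
N = (249 × 581) / 79 = 144669 / 79 ≈ 1831.3 → 1831

N ≈ 1831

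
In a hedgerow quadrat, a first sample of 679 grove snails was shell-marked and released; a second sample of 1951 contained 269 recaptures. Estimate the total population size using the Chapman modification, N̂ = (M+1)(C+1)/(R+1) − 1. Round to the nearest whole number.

N̂ = (679+1)(1951+1)/(269+1) − 1 = 680·1952/270 − 1
= 1327360/270 − 1 ≈ 4916.1 − 1 ≈ 4915.1 → 4915

N ≈ 4915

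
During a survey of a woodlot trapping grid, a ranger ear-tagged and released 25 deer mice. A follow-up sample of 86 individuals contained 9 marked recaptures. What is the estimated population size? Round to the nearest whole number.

N ≈ 239

N = (25 × 86) / 9 = 2150 / 9 ≈ 238.9 → 239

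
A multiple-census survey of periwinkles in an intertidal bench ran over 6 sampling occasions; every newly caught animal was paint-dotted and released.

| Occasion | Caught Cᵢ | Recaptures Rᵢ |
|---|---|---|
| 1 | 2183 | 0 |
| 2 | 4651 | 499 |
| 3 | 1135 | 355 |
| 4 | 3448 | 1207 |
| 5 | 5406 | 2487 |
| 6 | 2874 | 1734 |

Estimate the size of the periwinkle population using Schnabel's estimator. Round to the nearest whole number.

Marked at large before each occasion: Mᵢ = Σⱼ<ᵢ (Cⱼ − Rⱼ) → M1=0, M2=2183, M3=6335, M4=7115, M5=9356, M6=12275
Σ MᵢCᵢ = 0·2183 + 2183·4651 + 6335·1135 + 7115·3448 + 9356·5406 + 12275·2874 = 0 + 10153133 + 7190225 + 24532520 + 50578536 + 35278350 = 127732764
Σ Rᵢ = 0 + 499 + 355 + 1207 + 2487 + 1734 = 6282
N̂ = 127732764 / 6282 ≈ 20333.1 → 20333

N ≈ 20,333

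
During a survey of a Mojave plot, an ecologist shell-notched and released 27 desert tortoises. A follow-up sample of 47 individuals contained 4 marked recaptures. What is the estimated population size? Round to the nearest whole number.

Lincoln-Petersen assumes M/N = R/C, so N = M·C / R.
N = (27 × 47) / 4 = 1269 / 4 ≈ 317.2 → 317

N ≈ 317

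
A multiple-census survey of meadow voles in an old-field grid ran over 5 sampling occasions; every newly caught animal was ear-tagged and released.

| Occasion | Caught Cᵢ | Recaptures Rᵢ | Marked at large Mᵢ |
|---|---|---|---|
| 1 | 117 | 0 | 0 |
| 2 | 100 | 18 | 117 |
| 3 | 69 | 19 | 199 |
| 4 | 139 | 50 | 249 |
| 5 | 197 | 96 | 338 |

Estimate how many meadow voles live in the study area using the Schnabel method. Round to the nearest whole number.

Σ MᵢCᵢ = 0·117 + 117·100 + 199·69 + 249·139 + 338·197 = 0 + 11700 + 13731 + 34611 + 66586 = 126628
Σ Rᵢ = 0 + 18 + 19 + 50 + 96 = 183
N̂ = 126628 / 183 ≈ 692.0 → 692

N ≈ 692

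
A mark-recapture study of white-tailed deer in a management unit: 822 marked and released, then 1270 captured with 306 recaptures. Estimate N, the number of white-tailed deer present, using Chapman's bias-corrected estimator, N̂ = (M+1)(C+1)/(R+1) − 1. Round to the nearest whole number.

N ≈ 3406

N̂ = (822+1)(1270+1)/(306+1) − 1 = 823·1271/307 − 1
= 1046033/307 − 1 ≈ 3407.3 − 1 ≈ 3406.3 → 3406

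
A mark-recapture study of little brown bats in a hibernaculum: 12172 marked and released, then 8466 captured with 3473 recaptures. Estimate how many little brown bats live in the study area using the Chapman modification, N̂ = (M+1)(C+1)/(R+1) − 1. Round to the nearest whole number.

N ≈ 29,668

N̂ = (12172+1)(8466+1)/(3473+1) − 1 = 12173·8467/3474 − 1
= 103068791/3474 − 1 ≈ 29668.6 − 1 ≈ 29667.6 → 29668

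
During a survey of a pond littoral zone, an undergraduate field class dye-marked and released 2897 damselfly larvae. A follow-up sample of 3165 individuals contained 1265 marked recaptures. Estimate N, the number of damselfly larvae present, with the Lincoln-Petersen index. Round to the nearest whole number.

N = (2897 × 3165) / 1265 = 9169005 / 1265 ≈ 7248.2 → 7248

N ≈ 7248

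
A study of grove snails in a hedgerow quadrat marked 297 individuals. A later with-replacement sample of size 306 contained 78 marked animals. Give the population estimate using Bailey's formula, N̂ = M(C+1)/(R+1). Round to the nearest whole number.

N̂ = 297·(306+1)/(78+1) = 297·307/79 = 91179/79 ≈ 1154.2 → 1154

N ≈ 1154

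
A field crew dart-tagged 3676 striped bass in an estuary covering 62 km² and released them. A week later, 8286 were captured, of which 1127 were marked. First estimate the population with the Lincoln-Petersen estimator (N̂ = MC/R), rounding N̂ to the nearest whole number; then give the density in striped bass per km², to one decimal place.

density ≈ 435.9 striped bass per km²

N̂ = 3676·8286/1127 = 30459336/1127 ≈ 27026.9 → 27027
Density = N̂ / area = 27027 / 62 ≈ 435.92 → 435.9 per km²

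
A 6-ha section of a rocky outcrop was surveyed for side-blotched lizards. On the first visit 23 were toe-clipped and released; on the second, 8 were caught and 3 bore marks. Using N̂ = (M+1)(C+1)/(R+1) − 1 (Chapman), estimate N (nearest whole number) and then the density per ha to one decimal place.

density ≈ 8.8 side-blotched lizards per ha

N̂ = 24·9/4 − 1 = 216/4 − 1 = 53
Density = N̂ / area = 53 / 6 ≈ 8.83 → 8.8 per ha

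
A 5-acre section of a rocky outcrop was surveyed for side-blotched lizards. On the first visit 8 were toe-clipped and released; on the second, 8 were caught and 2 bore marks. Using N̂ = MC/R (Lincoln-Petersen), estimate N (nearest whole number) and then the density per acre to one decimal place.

N̂ = 8·8/2 = 64/2 = 32
Density = N̂ / area = 32 / 5 ≈ 6.40 → 6.4 per acre

density ≈ 6.4 side-blotched lizards per acre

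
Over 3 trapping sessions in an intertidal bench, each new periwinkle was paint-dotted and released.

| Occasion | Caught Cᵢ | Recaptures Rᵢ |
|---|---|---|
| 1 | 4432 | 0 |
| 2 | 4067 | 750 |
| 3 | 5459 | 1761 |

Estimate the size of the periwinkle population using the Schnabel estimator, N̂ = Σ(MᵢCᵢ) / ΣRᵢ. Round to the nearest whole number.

N ≈ 24,025

Marked at large before each occasion: Mᵢ = Σⱼ<ᵢ (Cⱼ − Rⱼ) → M1=0, M2=4432, M3=7749
Σ MᵢCᵢ = 0·4432 + 4432·4067 + 7749·5459 = 0 + 18024944 + 42301791 = 60326735
Σ Rᵢ = 0 + 750 + 1761 = 2511
N̂ = 60326735 / 2511 ≈ 24025.0 → 24025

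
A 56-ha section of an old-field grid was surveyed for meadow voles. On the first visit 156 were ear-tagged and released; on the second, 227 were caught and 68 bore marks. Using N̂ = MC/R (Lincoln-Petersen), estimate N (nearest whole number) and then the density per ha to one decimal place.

density ≈ 9.3 meadow voles per ha

N̂ = 156·227/68 = 35412/68 ≈ 520.8 → 521
Density = N̂ / area = 521 / 56 ≈ 9.30 → 9.3 per ha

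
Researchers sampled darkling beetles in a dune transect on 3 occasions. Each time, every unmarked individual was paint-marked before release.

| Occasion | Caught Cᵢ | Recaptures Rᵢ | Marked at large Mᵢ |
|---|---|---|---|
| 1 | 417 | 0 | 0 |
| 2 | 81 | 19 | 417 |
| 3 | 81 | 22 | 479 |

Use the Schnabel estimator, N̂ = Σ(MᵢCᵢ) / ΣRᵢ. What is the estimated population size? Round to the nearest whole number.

N ≈ 1770

Σ MᵢCᵢ = 0·417 + 417·81 + 479·81 = 0 + 33777 + 38799 = 72576
Σ Rᵢ = 0 + 19 + 22 = 41
N̂ = 72576 / 41 ≈ 1770.1 → 1770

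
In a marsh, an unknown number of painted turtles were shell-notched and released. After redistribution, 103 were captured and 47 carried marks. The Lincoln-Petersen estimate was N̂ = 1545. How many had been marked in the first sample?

M = 705

From N = M·C/R: M = N·R / C = 1545·47 / 103 = 72615 / 103 = 705.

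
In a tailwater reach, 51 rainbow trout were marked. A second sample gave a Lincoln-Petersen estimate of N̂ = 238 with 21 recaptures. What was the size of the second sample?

C = 98

From N = M·C/R: C = N·R / M = 238·21 / 51 = 4998 / 51 = 98.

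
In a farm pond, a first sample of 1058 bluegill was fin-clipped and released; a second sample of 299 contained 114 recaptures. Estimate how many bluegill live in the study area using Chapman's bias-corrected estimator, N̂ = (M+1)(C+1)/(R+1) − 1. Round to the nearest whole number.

N̂ = (1058+1)(299+1)/(114+1) − 1 = 1059·300/115 − 1
= 317700/115 − 1 ≈ 2762.6 − 1 ≈ 2761.6 → 2762

N ≈ 2762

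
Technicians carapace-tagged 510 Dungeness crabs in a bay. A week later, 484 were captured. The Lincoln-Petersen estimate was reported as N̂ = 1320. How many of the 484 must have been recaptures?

R = 187

From N = M·C/R: R = M·C / N = 510·484 / 1320 = 246840 / 1320 = 187.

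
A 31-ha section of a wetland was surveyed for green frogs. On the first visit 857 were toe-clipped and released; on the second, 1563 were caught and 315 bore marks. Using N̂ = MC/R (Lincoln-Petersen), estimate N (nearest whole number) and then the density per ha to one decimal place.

density ≈ 137.2 green frogs per ha

N̂ = 857·1563/315 = 1339491/315 ≈ 4252.4 → 4252
Density = N̂ / area = 4252 / 31 ≈ 137.16 → 137.2 per ha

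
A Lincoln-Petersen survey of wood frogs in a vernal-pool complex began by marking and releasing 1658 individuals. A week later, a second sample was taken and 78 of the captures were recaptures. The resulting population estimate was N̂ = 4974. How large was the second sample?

From N = M·C/R: C = N·R / M = 4974·78 / 1658 = 387972 / 1658 = 234.

C = 234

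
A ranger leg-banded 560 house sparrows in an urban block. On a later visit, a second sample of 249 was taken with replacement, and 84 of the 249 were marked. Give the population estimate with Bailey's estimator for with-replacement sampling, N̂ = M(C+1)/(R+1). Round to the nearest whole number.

N̂ = 560·(249+1)/(84+1) = 560·250/85 = 140000/85 ≈ 1647.1 → 1647

N ≈ 1647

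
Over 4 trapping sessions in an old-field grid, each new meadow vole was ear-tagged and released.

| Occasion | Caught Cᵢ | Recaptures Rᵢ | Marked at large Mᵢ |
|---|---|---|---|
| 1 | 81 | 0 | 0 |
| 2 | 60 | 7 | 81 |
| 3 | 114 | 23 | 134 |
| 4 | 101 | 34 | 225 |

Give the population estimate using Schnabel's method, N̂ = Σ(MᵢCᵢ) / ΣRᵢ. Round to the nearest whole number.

N ≈ 670

Σ MᵢCᵢ = 0·81 + 81·60 + 134·114 + 225·101 = 0 + 4860 + 15276 + 22725 = 42861
Σ Rᵢ = 0 + 7 + 23 + 34 = 64
N̂ = 42861 / 64 ≈ 669.7 → 670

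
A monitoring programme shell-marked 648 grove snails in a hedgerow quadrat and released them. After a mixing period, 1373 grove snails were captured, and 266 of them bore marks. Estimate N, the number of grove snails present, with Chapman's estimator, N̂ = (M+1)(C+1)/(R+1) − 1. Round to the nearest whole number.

N ≈ 3339

N̂ = (648+1)(1373+1)/(266+1) − 1 = 649·1374/267 − 1
= 891726/267 − 1 ≈ 3339.8 − 1 ≈ 3338.8 → 3339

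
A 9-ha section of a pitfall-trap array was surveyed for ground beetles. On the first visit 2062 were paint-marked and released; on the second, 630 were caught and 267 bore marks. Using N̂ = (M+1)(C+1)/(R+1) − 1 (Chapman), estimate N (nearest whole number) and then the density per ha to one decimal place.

density ≈ 539.6 ground beetles per ha

N̂ = 2063·631/268 − 1 = 1301753/268 − 1 ≈ 4856.3 → 4856
Density = N̂ / area = 4856 / 9 ≈ 539.56 → 539.6 per ha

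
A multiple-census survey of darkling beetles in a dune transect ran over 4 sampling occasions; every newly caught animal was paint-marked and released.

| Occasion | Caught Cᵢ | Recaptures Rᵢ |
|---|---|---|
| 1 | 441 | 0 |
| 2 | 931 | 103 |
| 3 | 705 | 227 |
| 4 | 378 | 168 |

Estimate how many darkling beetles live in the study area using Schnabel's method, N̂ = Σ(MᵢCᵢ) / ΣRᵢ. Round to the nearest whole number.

Marked at large before each occasion: Mᵢ = Σⱼ<ᵢ (Cⱼ − Rⱼ) → M1=0, M2=441, M3=1269, M4=1747
Σ MᵢCᵢ = 0·441 + 441·931 + 1269·705 + 1747·378 = 0 + 410571 + 894645 + 660366 = 1965582
Σ Rᵢ = 0 + 103 + 227 + 168 = 498
N̂ = 1965582 / 498 ≈ 3947.0 → 3947

N ≈ 3947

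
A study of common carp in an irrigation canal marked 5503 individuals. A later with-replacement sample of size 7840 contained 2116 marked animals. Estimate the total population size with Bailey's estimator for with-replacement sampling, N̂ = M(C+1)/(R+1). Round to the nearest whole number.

N̂ = 5503·(7840+1)/(2116+1) = 5503·7841/2117 = 43149023/2117 ≈ 20382.2 → 20382

N ≈ 20,382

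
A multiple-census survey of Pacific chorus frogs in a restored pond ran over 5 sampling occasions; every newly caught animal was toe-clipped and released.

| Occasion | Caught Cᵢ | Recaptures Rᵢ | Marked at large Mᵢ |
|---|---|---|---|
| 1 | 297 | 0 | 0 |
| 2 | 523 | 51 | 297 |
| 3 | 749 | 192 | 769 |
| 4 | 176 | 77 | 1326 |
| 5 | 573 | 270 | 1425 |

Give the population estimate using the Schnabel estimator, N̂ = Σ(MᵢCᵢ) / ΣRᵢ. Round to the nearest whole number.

N ≈ 3019

Σ MᵢCᵢ = 0·297 + 297·523 + 769·749 + 1326·176 + 1425·573 = 0 + 155331 + 575981 + 233376 + 816525 = 1781213
Σ Rᵢ = 0 + 51 + 192 + 77 + 270 = 590
N̂ = 1781213 / 590 ≈ 3019.0 → 3019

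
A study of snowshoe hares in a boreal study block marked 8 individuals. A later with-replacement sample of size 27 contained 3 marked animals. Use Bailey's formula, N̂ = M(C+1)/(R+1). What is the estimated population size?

N̂ = 8·(27+1)/(3+1) = 8·28/4 = 224/4 = 56

N = 56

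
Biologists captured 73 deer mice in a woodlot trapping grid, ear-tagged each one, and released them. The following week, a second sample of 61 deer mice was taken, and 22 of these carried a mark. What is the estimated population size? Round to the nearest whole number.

The marked fraction in the recapture sample should equal the marked fraction in the population: 22/61 = 73/N.
N = (73 × 61) / 22 = 4453 / 22 ≈ 202.4 → 202

N ≈ 202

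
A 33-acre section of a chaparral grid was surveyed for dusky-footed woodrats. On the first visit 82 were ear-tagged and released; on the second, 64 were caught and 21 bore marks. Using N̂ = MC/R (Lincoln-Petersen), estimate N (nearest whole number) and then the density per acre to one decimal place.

N̂ = 82·64/21 = 5248/21 ≈ 249.9 → 250
Density = N̂ / area = 250 / 33 ≈ 7.58 → 7.6 per acre

density ≈ 7.6 dusky-footed woodrats per acre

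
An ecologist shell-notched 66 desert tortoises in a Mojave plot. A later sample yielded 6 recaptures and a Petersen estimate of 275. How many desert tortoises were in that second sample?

From N = M·C/R: C = N·R / M = 275·6 / 66 = 1650 / 66 = 25.

C = 25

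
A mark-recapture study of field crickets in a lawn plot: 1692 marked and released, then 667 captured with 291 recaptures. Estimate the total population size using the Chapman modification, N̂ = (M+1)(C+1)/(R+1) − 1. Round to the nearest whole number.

N ≈ 3872

N̂ = (1692+1)(667+1)/(291+1) − 1 = 1693·668/292 − 1
= 1130924/292 − 1 ≈ 3873.0 − 1 ≈ 3872.0 → 3872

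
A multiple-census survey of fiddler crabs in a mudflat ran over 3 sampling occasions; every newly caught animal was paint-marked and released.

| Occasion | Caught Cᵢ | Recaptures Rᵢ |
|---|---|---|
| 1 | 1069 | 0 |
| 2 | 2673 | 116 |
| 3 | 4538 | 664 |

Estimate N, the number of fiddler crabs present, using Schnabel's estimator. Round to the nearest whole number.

Marked at large before each occasion: Mᵢ = Σⱼ<ᵢ (Cⱼ − Rⱼ) → M1=0, M2=1069, M3=3626
Σ MᵢCᵢ = 0·1069 + 1069·2673 + 3626·4538 = 0 + 2857437 + 16454788 = 19312225
Σ Rᵢ = 0 + 116 + 664 = 780
N̂ = 19312225 / 780 ≈ 24759.3 → 24759

N ≈ 24,759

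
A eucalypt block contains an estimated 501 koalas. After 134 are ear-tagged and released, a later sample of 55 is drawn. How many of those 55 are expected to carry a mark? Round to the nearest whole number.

expected recaptures ≈ 15

The marked fraction of the population is 134/501, so in a sample of 55 expect C·(M/N) marked.
E[R] = 134 × 55 / 501 = 7370 / 501 ≈ 14.7 → 15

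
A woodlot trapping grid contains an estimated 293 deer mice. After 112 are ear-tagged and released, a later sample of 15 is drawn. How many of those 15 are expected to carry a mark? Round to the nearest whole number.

Expected recaptures E[R] = M·C / N.
E[R] = 112 × 15 / 293 = 1680 / 293 ≈ 5.7 → 6

expected recaptures ≈ 6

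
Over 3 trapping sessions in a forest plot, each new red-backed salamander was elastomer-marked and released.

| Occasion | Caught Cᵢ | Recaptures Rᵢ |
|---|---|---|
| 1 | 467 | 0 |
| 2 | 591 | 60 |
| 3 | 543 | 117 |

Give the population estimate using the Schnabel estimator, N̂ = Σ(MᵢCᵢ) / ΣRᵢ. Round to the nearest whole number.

Marked at large before each occasion: Mᵢ = Σⱼ<ᵢ (Cⱼ − Rⱼ) → M1=0, M2=467, M3=998
Σ MᵢCᵢ = 0·467 + 467·591 + 998·543 = 0 + 275997 + 541914 = 817911
Σ Rᵢ = 0 + 60 + 117 = 177
N̂ = 817911 / 177 ≈ 4621.0 → 4621

N ≈ 4621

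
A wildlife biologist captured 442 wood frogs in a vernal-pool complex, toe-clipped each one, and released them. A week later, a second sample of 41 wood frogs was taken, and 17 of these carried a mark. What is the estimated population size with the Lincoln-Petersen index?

N = (442 × 41) / 17 = 18122 / 17 = 1066

N = 1066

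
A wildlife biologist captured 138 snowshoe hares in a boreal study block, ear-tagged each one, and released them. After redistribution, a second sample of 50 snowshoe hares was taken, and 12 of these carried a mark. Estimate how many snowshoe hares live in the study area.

If marked individuals mix randomly, R/C ≈ M/N, giving N ≈ M·C/R.
N = (138 × 50) / 12 = 6900 / 12 = 575

N = 575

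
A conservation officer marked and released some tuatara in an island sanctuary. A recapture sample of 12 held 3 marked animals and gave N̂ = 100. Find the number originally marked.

M = 25

From N = M·C/R: M = N·R / C = 100·3 / 12 = 300 / 12 = 25.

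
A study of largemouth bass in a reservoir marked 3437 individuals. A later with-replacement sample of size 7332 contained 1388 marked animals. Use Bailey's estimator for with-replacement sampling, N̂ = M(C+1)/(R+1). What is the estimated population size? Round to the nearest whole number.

N ≈ 18,145

N̂ = 3437·(7332+1)/(1388+1) = 3437·7333/1389 = 25203521/1389 ≈ 18145.1 → 18145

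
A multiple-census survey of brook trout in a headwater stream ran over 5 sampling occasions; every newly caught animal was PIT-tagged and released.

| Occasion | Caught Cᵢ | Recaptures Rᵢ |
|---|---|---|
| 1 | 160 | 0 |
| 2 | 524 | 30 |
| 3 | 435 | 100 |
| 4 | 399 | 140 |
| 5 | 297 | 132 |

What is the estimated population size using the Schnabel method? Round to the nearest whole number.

N ≈ 2820

Marked at large before each occasion: Mᵢ = Σⱼ<ᵢ (Cⱼ − Rⱼ) → M1=0, M2=160, M3=654, M4=989, M5=1248
Σ MᵢCᵢ = 0·160 + 160·524 + 654·435 + 989·399 + 1248·297 = 0 + 83840 + 284490 + 394611 + 370656 = 1133597
Σ Rᵢ = 0 + 30 + 100 + 140 + 132 = 402
N̂ = 1133597 / 402 ≈ 2819.9 → 2820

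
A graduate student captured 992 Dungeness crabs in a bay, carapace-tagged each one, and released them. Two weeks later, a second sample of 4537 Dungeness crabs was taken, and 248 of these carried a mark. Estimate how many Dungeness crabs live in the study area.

Lincoln-Petersen assumes M/N = R/C, so N = M·C / R.
N = (992 × 4537) / 248 = 4500704 / 248 = 18148

N = 18,148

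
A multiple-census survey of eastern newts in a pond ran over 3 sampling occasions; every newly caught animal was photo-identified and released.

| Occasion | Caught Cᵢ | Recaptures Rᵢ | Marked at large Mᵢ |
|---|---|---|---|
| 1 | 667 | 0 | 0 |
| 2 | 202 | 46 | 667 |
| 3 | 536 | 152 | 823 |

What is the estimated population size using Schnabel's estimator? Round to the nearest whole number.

Σ MᵢCᵢ = 0·667 + 667·202 + 823·536 = 0 + 134734 + 441128 = 575862
Σ Rᵢ = 0 + 46 + 152 = 198
N̂ = 575862 / 198 ≈ 2908.4 → 2908

N ≈ 2908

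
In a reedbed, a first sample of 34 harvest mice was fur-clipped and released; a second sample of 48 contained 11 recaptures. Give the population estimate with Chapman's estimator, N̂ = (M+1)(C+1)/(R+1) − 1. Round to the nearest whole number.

N̂ = (34+1)(48+1)/(11+1) − 1 = 35·49/12 − 1
= 1715/12 − 1 ≈ 142.9 − 1 ≈ 141.9 → 142

N ≈ 142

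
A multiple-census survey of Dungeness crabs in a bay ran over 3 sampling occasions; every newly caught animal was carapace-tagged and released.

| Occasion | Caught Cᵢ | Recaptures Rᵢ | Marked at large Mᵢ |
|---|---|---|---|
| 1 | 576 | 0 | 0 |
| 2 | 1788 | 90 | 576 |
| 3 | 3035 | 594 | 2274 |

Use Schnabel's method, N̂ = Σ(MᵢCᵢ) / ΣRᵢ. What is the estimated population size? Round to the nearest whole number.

Σ MᵢCᵢ = 0·576 + 576·1788 + 2274·3035 = 0 + 1029888 + 6901590 = 7931478
Σ Rᵢ = 0 + 90 + 594 = 684
N̂ = 7931478 / 684 ≈ 11595.7 → 11596

N ≈ 11,596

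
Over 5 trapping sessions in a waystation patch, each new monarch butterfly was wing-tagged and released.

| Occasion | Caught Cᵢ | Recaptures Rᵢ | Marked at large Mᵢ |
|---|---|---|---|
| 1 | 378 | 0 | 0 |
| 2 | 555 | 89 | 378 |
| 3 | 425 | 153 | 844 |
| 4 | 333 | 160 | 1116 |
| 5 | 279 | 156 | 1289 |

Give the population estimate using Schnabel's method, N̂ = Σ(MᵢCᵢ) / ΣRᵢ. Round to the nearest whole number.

Σ MᵢCᵢ = 0·378 + 378·555 + 844·425 + 1116·333 + 1289·279 = 0 + 209790 + 358700 + 371628 + 359631 = 1299749
Σ Rᵢ = 0 + 89 + 153 + 160 + 156 = 558
N̂ = 1299749 / 558 ≈ 2329.3 → 2329

N ≈ 2329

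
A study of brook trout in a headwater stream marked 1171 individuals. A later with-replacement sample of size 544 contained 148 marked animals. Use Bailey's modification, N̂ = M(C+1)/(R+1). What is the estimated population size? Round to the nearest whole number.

N ≈ 4283

N̂ = 1171·(544+1)/(148+1) = 1171·545/149 = 638195/149 ≈ 4283.2 → 4283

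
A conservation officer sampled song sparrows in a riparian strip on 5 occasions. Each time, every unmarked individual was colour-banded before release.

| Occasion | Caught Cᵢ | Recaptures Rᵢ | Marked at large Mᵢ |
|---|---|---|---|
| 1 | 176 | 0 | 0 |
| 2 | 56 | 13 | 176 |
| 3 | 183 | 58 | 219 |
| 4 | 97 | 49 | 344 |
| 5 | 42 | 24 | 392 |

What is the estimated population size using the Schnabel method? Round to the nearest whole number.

N ≈ 693

Σ MᵢCᵢ = 0·176 + 176·56 + 219·183 + 344·97 + 392·42 = 0 + 9856 + 40077 + 33368 + 16464 = 99765
Σ Rᵢ = 0 + 13 + 58 + 49 + 24 = 144
N̂ = 99765 / 144 ≈ 692.8 → 693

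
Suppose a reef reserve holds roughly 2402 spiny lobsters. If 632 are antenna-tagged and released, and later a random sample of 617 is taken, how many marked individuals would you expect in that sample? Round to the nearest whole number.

The marked fraction of the population is 632/2402, so in a sample of 617 expect C·(M/N) marked.
E[R] = 632 × 617 / 2402 = 389944 / 2402 ≈ 162.3 → 162

expected recaptures ≈ 162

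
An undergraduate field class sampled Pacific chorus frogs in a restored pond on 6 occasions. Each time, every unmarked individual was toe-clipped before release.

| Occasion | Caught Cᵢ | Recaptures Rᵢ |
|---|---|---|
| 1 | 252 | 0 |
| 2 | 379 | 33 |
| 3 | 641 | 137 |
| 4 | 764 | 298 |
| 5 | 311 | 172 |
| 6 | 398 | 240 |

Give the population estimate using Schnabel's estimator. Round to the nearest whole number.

N ≈ 2827

Marked at large before each occasion: Mᵢ = Σⱼ<ᵢ (Cⱼ − Rⱼ) → M1=0, M2=252, M3=598, M4=1102, M5=1568, M6=1707
Σ MᵢCᵢ = 0·252 + 252·379 + 598·641 + 1102·764 + 1568·311 + 1707·398 = 0 + 95508 + 383318 + 841928 + 487648 + 679386 = 2487788
Σ Rᵢ = 0 + 33 + 137 + 298 + 172 + 240 = 880
N̂ = 2487788 / 880 ≈ 2827.0 → 2827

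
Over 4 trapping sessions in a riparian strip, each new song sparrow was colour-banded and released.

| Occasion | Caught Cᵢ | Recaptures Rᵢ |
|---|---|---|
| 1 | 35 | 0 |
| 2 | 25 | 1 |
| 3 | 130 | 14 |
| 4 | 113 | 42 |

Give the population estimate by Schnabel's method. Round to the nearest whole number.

Marked at large before each occasion: Mᵢ = Σⱼ<ᵢ (Cⱼ − Rⱼ) → M1=0, M2=35, M3=59, M4=175
Σ MᵢCᵢ = 0·35 + 35·25 + 59·130 + 175·113 = 0 + 875 + 7670 + 19775 = 28320
Σ Rᵢ = 0 + 1 + 14 + 42 = 57
N̂ = 28320 / 57 ≈ 496.8 → 497

N ≈ 497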